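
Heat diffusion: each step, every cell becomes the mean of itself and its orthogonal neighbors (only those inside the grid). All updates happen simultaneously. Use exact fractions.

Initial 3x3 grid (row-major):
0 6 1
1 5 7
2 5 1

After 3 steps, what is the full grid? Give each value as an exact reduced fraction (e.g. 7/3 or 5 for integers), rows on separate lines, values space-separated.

Answer: 1637/540 3953/1200 4229/1080
3403/1200 7219/2000 9031/2400
6733/2160 16087/4800 8483/2160

Derivation:
After step 1:
  7/3 3 14/3
  2 24/5 7/2
  8/3 13/4 13/3
After step 2:
  22/9 37/10 67/18
  59/20 331/100 173/40
  95/36 301/80 133/36
After step 3:
  1637/540 3953/1200 4229/1080
  3403/1200 7219/2000 9031/2400
  6733/2160 16087/4800 8483/2160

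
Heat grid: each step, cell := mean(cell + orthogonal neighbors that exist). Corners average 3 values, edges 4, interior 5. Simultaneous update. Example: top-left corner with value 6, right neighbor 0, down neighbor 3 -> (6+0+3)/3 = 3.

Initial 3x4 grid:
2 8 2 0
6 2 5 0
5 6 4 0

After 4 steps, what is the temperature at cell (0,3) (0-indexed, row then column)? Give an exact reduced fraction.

Answer: 12593/5184

Derivation:
Step 1: cell (0,3) = 2/3
Step 2: cell (0,3) = 17/9
Step 3: cell (0,3) = 2153/1080
Step 4: cell (0,3) = 12593/5184
Full grid after step 4:
  22123/5184 170443/43200 126947/43200 12593/5184
  28951/6400 249/64 5047/1600 44387/19200
  22913/5184 44417/10800 33493/10800 13291/5184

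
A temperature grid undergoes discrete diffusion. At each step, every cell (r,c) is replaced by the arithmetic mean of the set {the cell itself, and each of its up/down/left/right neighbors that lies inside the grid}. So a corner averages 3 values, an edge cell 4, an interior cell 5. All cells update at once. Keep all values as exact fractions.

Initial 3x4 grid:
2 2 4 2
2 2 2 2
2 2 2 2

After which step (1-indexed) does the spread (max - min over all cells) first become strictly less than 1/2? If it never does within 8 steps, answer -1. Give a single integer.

Answer: 3

Derivation:
Step 1: max=8/3, min=2, spread=2/3
Step 2: max=151/60, min=2, spread=31/60
Step 3: max=1291/540, min=2, spread=211/540
  -> spread < 1/2 first at step 3
Step 4: max=124897/54000, min=1847/900, spread=14077/54000
Step 5: max=1112407/486000, min=111683/54000, spread=5363/24300
Step 6: max=32900809/14580000, min=62869/30000, spread=93859/583200
Step 7: max=1959874481/874800000, min=102536467/48600000, spread=4568723/34992000
Step 8: max=116756435629/52488000000, min=3097618889/1458000000, spread=8387449/83980800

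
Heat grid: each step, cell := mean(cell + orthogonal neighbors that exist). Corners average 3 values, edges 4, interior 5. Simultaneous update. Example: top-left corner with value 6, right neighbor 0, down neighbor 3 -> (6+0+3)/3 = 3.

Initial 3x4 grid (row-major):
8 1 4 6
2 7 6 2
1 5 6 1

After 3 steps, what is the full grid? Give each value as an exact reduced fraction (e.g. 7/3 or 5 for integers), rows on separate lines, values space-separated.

Answer: 8947/2160 32257/7200 10309/2400 25/6
30257/7200 6329/1500 8737/2000 6411/1600
8467/2160 30607/7200 9859/2400 4

Derivation:
After step 1:
  11/3 5 17/4 4
  9/2 21/5 5 15/4
  8/3 19/4 9/2 3
After step 2:
  79/18 1027/240 73/16 4
  451/120 469/100 217/50 63/16
  143/36 967/240 69/16 15/4
After step 3:
  8947/2160 32257/7200 10309/2400 25/6
  30257/7200 6329/1500 8737/2000 6411/1600
  8467/2160 30607/7200 9859/2400 4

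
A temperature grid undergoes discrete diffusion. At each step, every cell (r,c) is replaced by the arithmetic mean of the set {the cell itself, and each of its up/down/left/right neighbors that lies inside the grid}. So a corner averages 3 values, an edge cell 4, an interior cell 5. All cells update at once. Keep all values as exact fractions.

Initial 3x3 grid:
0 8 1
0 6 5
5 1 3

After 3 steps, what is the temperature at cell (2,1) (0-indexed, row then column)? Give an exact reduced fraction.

Step 1: cell (2,1) = 15/4
Step 2: cell (2,1) = 51/16
Step 3: cell (2,1) = 3149/960
Full grid after step 3:
  697/216 10427/2880 841/216
  8887/2880 259/75 10807/2880
  71/24 3149/960 253/72

Answer: 3149/960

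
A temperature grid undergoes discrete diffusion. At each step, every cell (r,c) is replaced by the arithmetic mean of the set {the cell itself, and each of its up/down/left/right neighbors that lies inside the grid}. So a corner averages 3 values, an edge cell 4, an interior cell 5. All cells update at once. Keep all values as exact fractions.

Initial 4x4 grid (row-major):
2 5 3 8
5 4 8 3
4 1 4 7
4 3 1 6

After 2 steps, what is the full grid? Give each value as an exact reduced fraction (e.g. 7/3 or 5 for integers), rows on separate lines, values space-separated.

Answer: 15/4 181/40 557/120 103/18
317/80 389/100 257/50 617/120
847/240 71/20 203/50 611/120
113/36 757/240 877/240 79/18

Derivation:
After step 1:
  4 7/2 6 14/3
  15/4 23/5 22/5 13/2
  7/2 16/5 21/5 5
  11/3 9/4 7/2 14/3
After step 2:
  15/4 181/40 557/120 103/18
  317/80 389/100 257/50 617/120
  847/240 71/20 203/50 611/120
  113/36 757/240 877/240 79/18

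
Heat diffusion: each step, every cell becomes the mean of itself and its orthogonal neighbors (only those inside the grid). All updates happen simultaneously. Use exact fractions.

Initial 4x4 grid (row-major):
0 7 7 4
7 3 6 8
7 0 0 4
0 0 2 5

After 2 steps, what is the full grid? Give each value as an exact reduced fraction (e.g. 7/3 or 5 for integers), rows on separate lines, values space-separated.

Answer: 79/18 1171/240 1283/240 107/18
1021/240 199/50 233/50 1253/240
145/48 13/5 76/25 949/240
19/9 79/48 499/240 29/9

Derivation:
After step 1:
  14/3 17/4 6 19/3
  17/4 23/5 24/5 11/2
  7/2 2 12/5 17/4
  7/3 1/2 7/4 11/3
After step 2:
  79/18 1171/240 1283/240 107/18
  1021/240 199/50 233/50 1253/240
  145/48 13/5 76/25 949/240
  19/9 79/48 499/240 29/9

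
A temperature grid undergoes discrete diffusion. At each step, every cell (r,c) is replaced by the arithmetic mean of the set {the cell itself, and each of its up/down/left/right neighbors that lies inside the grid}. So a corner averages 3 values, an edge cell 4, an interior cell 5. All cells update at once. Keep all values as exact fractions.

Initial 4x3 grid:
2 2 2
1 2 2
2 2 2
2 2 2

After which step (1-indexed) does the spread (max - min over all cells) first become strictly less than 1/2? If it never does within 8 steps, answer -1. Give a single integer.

Step 1: max=2, min=5/3, spread=1/3
  -> spread < 1/2 first at step 1
Step 2: max=2, min=209/120, spread=31/120
Step 3: max=2, min=1949/1080, spread=211/1080
Step 4: max=3553/1800, min=199103/108000, spread=14077/108000
Step 5: max=212317/108000, min=1803593/972000, spread=5363/48600
Step 6: max=117131/60000, min=54579191/29160000, spread=93859/1166400
Step 7: max=189063533/97200000, min=3288925519/1749600000, spread=4568723/69984000
Step 8: max=5650381111/2916000000, min=198171564371/104976000000, spread=8387449/167961600

Answer: 1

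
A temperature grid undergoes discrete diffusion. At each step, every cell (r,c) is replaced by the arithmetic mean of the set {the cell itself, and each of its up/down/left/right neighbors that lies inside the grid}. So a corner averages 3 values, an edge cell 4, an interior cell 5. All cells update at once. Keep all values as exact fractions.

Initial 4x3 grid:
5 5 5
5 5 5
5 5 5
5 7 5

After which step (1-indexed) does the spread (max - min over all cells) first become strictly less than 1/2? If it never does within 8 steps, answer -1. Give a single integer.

Answer: 3

Derivation:
Step 1: max=17/3, min=5, spread=2/3
Step 2: max=667/120, min=5, spread=67/120
Step 3: max=5837/1080, min=5, spread=437/1080
  -> spread < 1/2 first at step 3
Step 4: max=2317531/432000, min=2509/500, spread=29951/86400
Step 5: max=20655821/3888000, min=17033/3375, spread=206761/777600
Step 6: max=8232195571/1555200000, min=13665671/2700000, spread=14430763/62208000
Step 7: max=491667741689/93312000000, min=1097652727/216000000, spread=139854109/746496000
Step 8: max=29416071890251/5598720000000, min=99051228977/19440000000, spread=7114543559/44789760000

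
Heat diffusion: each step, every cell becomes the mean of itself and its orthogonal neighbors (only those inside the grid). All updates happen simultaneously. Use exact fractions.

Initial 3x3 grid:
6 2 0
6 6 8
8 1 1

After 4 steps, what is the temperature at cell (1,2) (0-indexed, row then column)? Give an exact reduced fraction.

Step 1: cell (1,2) = 15/4
Step 2: cell (1,2) = 901/240
Step 3: cell (1,2) = 55607/14400
Step 4: cell (1,2) = 3425629/864000
Full grid after step 4:
  74839/16200 204403/48000 512287/129600
  2033627/432000 1565623/360000 3425629/864000
  102127/21600 472063/108000 524737/129600

Answer: 3425629/864000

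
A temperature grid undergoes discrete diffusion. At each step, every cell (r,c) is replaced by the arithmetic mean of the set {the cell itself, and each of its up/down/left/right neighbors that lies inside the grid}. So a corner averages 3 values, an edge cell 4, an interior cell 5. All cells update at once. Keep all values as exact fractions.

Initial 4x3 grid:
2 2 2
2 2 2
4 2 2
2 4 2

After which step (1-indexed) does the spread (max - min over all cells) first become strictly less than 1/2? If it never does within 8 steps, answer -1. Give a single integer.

Answer: 5

Derivation:
Step 1: max=10/3, min=2, spread=4/3
Step 2: max=113/40, min=2, spread=33/40
Step 3: max=3019/1080, min=2, spread=859/1080
Step 4: max=171203/64800, min=1879/900, spread=7183/12960
Step 5: max=10115077/3888000, min=114211/54000, spread=378377/777600
  -> spread < 1/2 first at step 5
Step 6: max=592221623/233280000, min=1169789/540000, spread=3474911/9331200
Step 7: max=35076400357/13996800000, min=106653989/48600000, spread=174402061/559872000
Step 8: max=2076900566063/839808000000, min=12975816727/5832000000, spread=1667063659/6718464000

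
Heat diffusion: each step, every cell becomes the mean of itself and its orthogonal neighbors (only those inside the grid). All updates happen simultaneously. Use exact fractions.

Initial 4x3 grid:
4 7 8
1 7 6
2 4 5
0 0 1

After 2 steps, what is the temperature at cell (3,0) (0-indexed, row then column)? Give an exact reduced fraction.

Answer: 11/9

Derivation:
Step 1: cell (3,0) = 2/3
Step 2: cell (3,0) = 11/9
Full grid after step 2:
  14/3 45/8 20/3
  57/16 251/50 45/8
  571/240 78/25 161/40
  11/9 451/240 29/12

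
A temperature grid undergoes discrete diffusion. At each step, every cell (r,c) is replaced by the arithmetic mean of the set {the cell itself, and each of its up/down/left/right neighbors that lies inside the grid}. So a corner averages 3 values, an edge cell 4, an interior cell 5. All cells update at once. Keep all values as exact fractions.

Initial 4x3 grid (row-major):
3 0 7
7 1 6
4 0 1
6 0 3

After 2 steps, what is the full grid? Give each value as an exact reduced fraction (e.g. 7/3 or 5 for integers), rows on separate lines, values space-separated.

Answer: 59/18 793/240 65/18
53/15 57/20 803/240
47/15 13/5 527/240
59/18 487/240 73/36

Derivation:
After step 1:
  10/3 11/4 13/3
  15/4 14/5 15/4
  17/4 6/5 5/2
  10/3 9/4 4/3
After step 2:
  59/18 793/240 65/18
  53/15 57/20 803/240
  47/15 13/5 527/240
  59/18 487/240 73/36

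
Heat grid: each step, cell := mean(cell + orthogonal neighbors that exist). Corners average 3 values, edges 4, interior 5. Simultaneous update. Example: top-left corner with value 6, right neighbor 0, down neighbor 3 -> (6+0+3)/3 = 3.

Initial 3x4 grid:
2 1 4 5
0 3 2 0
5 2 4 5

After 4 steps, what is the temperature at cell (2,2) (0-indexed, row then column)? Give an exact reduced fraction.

Answer: 206533/72000

Derivation:
Step 1: cell (2,2) = 13/4
Step 2: cell (2,2) = 247/80
Step 3: cell (2,2) = 6919/2400
Step 4: cell (2,2) = 206533/72000
Full grid after step 4:
  47449/21600 83479/36000 31943/12000 3373/1200
  977143/432000 225961/90000 162949/60000 104689/36000
  40493/16200 563999/216000 206533/72000 63539/21600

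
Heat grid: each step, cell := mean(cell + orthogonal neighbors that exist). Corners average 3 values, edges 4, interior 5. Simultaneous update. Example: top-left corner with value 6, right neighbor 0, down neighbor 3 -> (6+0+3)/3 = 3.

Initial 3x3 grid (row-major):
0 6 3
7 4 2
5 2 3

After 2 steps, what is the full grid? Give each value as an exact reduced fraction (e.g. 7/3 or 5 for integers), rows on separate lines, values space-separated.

Answer: 139/36 309/80 119/36
43/10 359/100 33/10
73/18 147/40 53/18

Derivation:
After step 1:
  13/3 13/4 11/3
  4 21/5 3
  14/3 7/2 7/3
After step 2:
  139/36 309/80 119/36
  43/10 359/100 33/10
  73/18 147/40 53/18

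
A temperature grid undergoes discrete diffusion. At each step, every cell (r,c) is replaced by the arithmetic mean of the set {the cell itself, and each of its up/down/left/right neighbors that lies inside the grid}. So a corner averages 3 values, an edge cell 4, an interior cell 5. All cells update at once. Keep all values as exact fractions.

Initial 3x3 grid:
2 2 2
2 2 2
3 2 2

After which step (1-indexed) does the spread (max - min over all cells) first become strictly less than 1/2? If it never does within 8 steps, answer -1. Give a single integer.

Step 1: max=7/3, min=2, spread=1/3
  -> spread < 1/2 first at step 1
Step 2: max=41/18, min=2, spread=5/18
Step 3: max=473/216, min=2, spread=41/216
Step 4: max=28051/12960, min=731/360, spread=347/2592
Step 5: max=1662137/777600, min=7357/3600, spread=2921/31104
Step 6: max=99140539/46656000, min=889483/432000, spread=24611/373248
Step 7: max=5917442033/2799360000, min=20096741/9720000, spread=207329/4478976
Step 8: max=353953152451/167961600000, min=1075601599/518400000, spread=1746635/53747712

Answer: 1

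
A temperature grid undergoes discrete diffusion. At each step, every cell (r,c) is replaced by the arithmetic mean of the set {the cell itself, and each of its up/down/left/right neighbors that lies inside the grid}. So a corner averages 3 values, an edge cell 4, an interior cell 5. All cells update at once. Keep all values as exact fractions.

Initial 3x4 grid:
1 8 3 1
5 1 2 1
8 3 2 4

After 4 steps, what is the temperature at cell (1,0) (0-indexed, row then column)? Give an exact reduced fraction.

Answer: 1130231/288000

Derivation:
Step 1: cell (1,0) = 15/4
Step 2: cell (1,0) = 351/80
Step 3: cell (1,0) = 18829/4800
Step 4: cell (1,0) = 1130231/288000
Full grid after step 4:
  488867/129600 749437/216000 602737/216000 162961/64800
  1130231/288000 407449/120000 28727/10000 19171/8000
  498067/129600 761687/216000 608987/216000 163361/64800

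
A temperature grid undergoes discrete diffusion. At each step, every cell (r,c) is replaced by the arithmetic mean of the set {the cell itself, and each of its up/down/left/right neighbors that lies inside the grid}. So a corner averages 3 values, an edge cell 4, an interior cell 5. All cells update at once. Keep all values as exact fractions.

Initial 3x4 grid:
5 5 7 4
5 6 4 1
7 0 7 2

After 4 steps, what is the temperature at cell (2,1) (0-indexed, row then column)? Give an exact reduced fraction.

Step 1: cell (2,1) = 5
Step 2: cell (2,1) = 65/16
Step 3: cell (2,1) = 729/160
Step 4: cell (2,1) = 20999/4800
Full grid after step 4:
  14603/2880 22999/4800 21799/4800 7117/1728
  276563/57600 37879/8000 301331/72000 690109/172800
  40789/8640 20999/4800 177691/43200 19363/5184

Answer: 20999/4800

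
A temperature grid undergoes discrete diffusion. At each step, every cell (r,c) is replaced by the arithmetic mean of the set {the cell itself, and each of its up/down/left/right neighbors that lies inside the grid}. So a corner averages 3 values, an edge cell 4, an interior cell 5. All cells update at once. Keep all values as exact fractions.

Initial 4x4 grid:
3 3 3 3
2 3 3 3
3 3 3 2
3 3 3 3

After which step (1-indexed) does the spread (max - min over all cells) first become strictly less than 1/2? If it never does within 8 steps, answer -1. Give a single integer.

Answer: 1

Derivation:
Step 1: max=3, min=8/3, spread=1/3
  -> spread < 1/2 first at step 1
Step 2: max=3, min=329/120, spread=31/120
Step 3: max=211/72, min=3029/1080, spread=17/135
Step 4: max=13109/4500, min=61237/21600, spread=8431/108000
Step 5: max=938867/324000, min=110753/38880, spread=1493/30375
Step 6: max=467741/162000, min=83451047/29160000, spread=742333/29160000
Step 7: max=168216199/58320000, min=2506052969/874800000, spread=134297/6834375
Step 8: max=25195665101/8748000000, min=75303944039/26244000000, spread=1105669/102515625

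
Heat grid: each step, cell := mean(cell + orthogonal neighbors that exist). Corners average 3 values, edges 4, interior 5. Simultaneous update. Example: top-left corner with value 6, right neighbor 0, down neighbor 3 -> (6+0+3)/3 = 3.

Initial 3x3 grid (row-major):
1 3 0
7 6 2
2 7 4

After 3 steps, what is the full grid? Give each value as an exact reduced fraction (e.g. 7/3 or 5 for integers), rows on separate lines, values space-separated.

After step 1:
  11/3 5/2 5/3
  4 5 3
  16/3 19/4 13/3
After step 2:
  61/18 77/24 43/18
  9/2 77/20 7/2
  169/36 233/48 145/36
After step 3:
  799/216 4621/1440 655/216
  493/120 1593/400 413/120
  2023/432 12547/2880 1783/432

Answer: 799/216 4621/1440 655/216
493/120 1593/400 413/120
2023/432 12547/2880 1783/432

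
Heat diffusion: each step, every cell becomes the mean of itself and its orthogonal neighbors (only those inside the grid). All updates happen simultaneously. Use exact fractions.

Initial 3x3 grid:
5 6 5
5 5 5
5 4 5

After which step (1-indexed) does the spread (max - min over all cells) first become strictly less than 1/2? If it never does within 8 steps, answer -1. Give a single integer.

Answer: 2

Derivation:
Step 1: max=16/3, min=14/3, spread=2/3
Step 2: max=251/48, min=229/48, spread=11/24
  -> spread < 1/2 first at step 2
Step 3: max=2969/576, min=2791/576, spread=89/288
Step 4: max=35315/6912, min=33805/6912, spread=755/3456
Step 5: max=421073/82944, min=408367/82944, spread=6353/41472
Step 6: max=5030171/995328, min=4923109/995328, spread=53531/497664
Step 7: max=60170633/11943936, min=59268727/11943936, spread=450953/5971968
Step 8: max=720435203/143327232, min=712837117/143327232, spread=3799043/71663616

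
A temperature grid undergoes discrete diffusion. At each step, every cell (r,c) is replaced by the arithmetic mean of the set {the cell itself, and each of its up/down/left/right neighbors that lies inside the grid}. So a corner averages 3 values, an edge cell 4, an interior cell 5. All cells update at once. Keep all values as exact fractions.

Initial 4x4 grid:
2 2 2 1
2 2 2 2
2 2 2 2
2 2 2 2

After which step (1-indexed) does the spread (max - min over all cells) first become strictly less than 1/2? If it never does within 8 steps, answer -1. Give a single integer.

Step 1: max=2, min=5/3, spread=1/3
  -> spread < 1/2 first at step 1
Step 2: max=2, min=31/18, spread=5/18
Step 3: max=2, min=391/216, spread=41/216
Step 4: max=2, min=11917/6480, spread=1043/6480
Step 5: max=2, min=363247/194400, spread=25553/194400
Step 6: max=35921/18000, min=10992541/5832000, spread=645863/5832000
Step 7: max=239029/120000, min=332278309/174960000, spread=16225973/174960000
Step 8: max=107299/54000, min=10020122017/5248800000, spread=409340783/5248800000

Answer: 1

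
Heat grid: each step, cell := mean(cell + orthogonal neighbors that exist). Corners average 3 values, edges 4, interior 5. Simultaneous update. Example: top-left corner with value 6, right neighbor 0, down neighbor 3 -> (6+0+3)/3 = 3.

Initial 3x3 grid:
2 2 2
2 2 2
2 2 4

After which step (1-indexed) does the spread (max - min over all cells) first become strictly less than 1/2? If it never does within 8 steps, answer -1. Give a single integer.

Step 1: max=8/3, min=2, spread=2/3
Step 2: max=23/9, min=2, spread=5/9
Step 3: max=257/108, min=2, spread=41/108
  -> spread < 1/2 first at step 3
Step 4: max=15091/6480, min=371/180, spread=347/1296
Step 5: max=884537/388800, min=3757/1800, spread=2921/15552
Step 6: max=52484539/23328000, min=457483/216000, spread=24611/186624
Step 7: max=3118082033/1399680000, min=10376741/4860000, spread=207329/2239488
Step 8: max=185991552451/83980800000, min=557201599/259200000, spread=1746635/26873856

Answer: 3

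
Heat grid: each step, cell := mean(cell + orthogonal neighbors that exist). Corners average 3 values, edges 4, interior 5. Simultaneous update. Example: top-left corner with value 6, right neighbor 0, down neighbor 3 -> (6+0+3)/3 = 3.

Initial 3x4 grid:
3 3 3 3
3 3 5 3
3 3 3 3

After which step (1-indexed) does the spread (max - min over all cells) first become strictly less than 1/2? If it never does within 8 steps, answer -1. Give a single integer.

Answer: 2

Derivation:
Step 1: max=7/2, min=3, spread=1/2
Step 2: max=173/50, min=3, spread=23/50
  -> spread < 1/2 first at step 2
Step 3: max=8011/2400, min=613/200, spread=131/480
Step 4: max=71351/21600, min=11191/3600, spread=841/4320
Step 5: max=28462051/8640000, min=2253373/720000, spread=56863/345600
Step 6: max=254814341/77760000, min=20429543/6480000, spread=386393/3110400
Step 7: max=101705723131/31104000000, min=8196358813/2592000000, spread=26795339/248832000
Step 8: max=6082535714129/1866240000000, min=493646149667/155520000000, spread=254051069/2985984000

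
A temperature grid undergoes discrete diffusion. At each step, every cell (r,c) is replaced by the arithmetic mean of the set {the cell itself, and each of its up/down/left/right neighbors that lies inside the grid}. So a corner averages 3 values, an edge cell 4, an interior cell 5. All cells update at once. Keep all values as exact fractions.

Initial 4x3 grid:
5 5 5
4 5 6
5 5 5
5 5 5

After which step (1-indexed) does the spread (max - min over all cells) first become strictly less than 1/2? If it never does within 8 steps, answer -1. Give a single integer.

Step 1: max=16/3, min=14/3, spread=2/3
Step 2: max=125/24, min=115/24, spread=5/12
  -> spread < 1/2 first at step 2
Step 3: max=1109/216, min=1051/216, spread=29/108
Step 4: max=275/54, min=265/54, spread=5/27
Step 5: max=13127/2592, min=12793/2592, spread=167/1296
Step 6: max=39233/7776, min=38527/7776, spread=353/3888
Step 7: max=939115/186624, min=927125/186624, spread=5995/93312
Step 8: max=5624279/1119744, min=5573161/1119744, spread=25559/559872

Answer: 2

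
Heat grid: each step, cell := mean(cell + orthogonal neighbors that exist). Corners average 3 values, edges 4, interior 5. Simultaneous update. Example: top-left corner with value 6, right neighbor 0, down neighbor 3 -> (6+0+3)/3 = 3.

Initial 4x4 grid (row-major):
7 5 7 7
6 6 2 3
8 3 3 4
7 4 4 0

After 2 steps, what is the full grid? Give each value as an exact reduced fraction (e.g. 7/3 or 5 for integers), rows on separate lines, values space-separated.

Answer: 19/3 219/40 641/120 179/36
463/80 132/25 421/100 491/120
1433/240 229/50 349/100 371/120
101/18 1103/240 787/240 95/36

Derivation:
After step 1:
  6 25/4 21/4 17/3
  27/4 22/5 21/5 4
  6 24/5 16/5 5/2
  19/3 9/2 11/4 8/3
After step 2:
  19/3 219/40 641/120 179/36
  463/80 132/25 421/100 491/120
  1433/240 229/50 349/100 371/120
  101/18 1103/240 787/240 95/36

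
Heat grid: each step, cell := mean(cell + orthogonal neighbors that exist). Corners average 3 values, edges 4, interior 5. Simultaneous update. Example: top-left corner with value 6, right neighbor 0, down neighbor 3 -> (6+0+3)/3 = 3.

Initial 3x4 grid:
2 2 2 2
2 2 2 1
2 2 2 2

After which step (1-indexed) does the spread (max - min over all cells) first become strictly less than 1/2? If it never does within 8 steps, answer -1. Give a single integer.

Answer: 1

Derivation:
Step 1: max=2, min=5/3, spread=1/3
  -> spread < 1/2 first at step 1
Step 2: max=2, min=413/240, spread=67/240
Step 3: max=2, min=3883/2160, spread=437/2160
Step 4: max=1991/1000, min=1570469/864000, spread=29951/172800
Step 5: max=6671/3375, min=14336179/7776000, spread=206761/1555200
Step 6: max=10634329/5400000, min=5764604429/3110400000, spread=14430763/124416000
Step 7: max=846347273/432000000, min=348140258311/186624000000, spread=139854109/1492992000
Step 8: max=75908771023/38880000000, min=20972408109749/11197440000000, spread=7114543559/89579520000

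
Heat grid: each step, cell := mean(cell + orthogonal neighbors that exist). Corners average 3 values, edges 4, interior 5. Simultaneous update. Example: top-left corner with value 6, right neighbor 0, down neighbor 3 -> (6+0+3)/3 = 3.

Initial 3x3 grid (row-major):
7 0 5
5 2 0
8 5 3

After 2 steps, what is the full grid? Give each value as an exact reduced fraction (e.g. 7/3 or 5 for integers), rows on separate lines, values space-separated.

Answer: 13/3 347/120 23/9
179/40 92/25 277/120
16/3 467/120 29/9

Derivation:
After step 1:
  4 7/2 5/3
  11/2 12/5 5/2
  6 9/2 8/3
After step 2:
  13/3 347/120 23/9
  179/40 92/25 277/120
  16/3 467/120 29/9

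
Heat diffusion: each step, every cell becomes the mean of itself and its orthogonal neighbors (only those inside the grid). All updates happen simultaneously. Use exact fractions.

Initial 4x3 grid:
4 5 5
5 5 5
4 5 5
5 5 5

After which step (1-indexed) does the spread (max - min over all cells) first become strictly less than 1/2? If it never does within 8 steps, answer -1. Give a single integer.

Answer: 2

Derivation:
Step 1: max=5, min=9/2, spread=1/2
Step 2: max=5, min=167/36, spread=13/36
  -> spread < 1/2 first at step 2
Step 3: max=993/200, min=33943/7200, spread=361/1440
Step 4: max=26639/5400, min=616031/129600, spread=4661/25920
Step 5: max=10603379/2160000, min=31001137/6480000, spread=809/6480
Step 6: max=95164699/19440000, min=2238709601/466560000, spread=1809727/18662400
Step 7: max=711799427/145800000, min=134723552059/27993600000, spread=77677517/1119744000
Step 8: max=56860933549/11664000000, min=8096181605681/1679616000000, spread=734342603/13436928000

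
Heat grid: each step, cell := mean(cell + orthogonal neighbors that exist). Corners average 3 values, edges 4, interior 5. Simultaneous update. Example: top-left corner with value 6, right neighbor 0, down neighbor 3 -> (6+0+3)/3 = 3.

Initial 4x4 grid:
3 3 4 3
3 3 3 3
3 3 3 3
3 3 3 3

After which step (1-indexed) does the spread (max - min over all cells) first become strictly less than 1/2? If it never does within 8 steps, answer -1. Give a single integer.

Step 1: max=10/3, min=3, spread=1/3
  -> spread < 1/2 first at step 1
Step 2: max=391/120, min=3, spread=31/120
Step 3: max=3451/1080, min=3, spread=211/1080
Step 4: max=340843/108000, min=3, spread=16843/108000
Step 5: max=3054643/972000, min=27079/9000, spread=130111/972000
Step 6: max=91122367/29160000, min=1627159/540000, spread=3255781/29160000
Step 7: max=2724753691/874800000, min=1631107/540000, spread=82360351/874800000
Step 8: max=81483316891/26244000000, min=294106441/97200000, spread=2074577821/26244000000

Answer: 1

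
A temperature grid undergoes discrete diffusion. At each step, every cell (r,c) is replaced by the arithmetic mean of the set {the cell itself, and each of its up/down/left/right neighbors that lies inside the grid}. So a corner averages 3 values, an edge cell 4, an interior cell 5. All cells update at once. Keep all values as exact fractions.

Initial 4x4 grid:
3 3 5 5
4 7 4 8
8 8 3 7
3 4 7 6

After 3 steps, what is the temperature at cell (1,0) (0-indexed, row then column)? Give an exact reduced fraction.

Answer: 36491/7200

Derivation:
Step 1: cell (1,0) = 11/2
Step 2: cell (1,0) = 1187/240
Step 3: cell (1,0) = 36491/7200
Full grid after step 3:
  617/135 34421/7200 4021/800 3913/720
  36491/7200 767/150 10871/2000 3407/600
  863/160 11019/2000 17087/3000 10573/1800
  785/144 1331/240 20381/3600 6389/1080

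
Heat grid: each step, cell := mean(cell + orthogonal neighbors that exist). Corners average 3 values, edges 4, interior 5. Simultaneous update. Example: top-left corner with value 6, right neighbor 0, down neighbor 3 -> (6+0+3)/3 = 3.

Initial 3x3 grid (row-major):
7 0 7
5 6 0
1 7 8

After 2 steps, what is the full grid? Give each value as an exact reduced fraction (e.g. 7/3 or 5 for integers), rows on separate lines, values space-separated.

After step 1:
  4 5 7/3
  19/4 18/5 21/4
  13/3 11/2 5
After step 2:
  55/12 56/15 151/36
  1001/240 241/50 971/240
  175/36 553/120 21/4

Answer: 55/12 56/15 151/36
1001/240 241/50 971/240
175/36 553/120 21/4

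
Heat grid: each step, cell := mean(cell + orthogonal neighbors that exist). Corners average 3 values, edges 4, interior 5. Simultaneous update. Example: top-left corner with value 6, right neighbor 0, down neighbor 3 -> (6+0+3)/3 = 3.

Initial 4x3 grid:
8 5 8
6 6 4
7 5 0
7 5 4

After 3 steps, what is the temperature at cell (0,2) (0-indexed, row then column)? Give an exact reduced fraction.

Answer: 5861/1080

Derivation:
Step 1: cell (0,2) = 17/3
Step 2: cell (0,2) = 203/36
Step 3: cell (0,2) = 5861/1080
Full grid after step 3:
  13487/2160 9519/1600 5861/1080
  21859/3600 5449/1000 35443/7200
  10337/1800 3763/750 3447/800
  12041/2160 70141/14400 187/45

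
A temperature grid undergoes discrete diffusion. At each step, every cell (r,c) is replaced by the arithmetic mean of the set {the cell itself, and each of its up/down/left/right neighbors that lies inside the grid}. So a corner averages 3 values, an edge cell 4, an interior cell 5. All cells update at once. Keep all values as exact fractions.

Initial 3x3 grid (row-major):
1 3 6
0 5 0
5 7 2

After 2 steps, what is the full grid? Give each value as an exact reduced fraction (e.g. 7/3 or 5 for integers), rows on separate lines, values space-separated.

Answer: 47/18 133/48 10/3
133/48 7/2 49/16
23/6 59/16 11/3

Derivation:
After step 1:
  4/3 15/4 3
  11/4 3 13/4
  4 19/4 3
After step 2:
  47/18 133/48 10/3
  133/48 7/2 49/16
  23/6 59/16 11/3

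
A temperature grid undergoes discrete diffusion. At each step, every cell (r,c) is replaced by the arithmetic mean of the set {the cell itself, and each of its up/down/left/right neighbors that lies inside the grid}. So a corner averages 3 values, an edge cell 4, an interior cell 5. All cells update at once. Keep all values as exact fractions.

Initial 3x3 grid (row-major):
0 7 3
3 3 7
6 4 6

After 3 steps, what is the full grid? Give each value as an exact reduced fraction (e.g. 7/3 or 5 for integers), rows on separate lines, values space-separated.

Answer: 8153/2160 6449/1600 2527/540
13679/3600 8939/2000 68191/14400
9203/2160 21697/4800 5459/1080

Derivation:
After step 1:
  10/3 13/4 17/3
  3 24/5 19/4
  13/3 19/4 17/3
After step 2:
  115/36 341/80 41/9
  58/15 411/100 1253/240
  145/36 391/80 91/18
After step 3:
  8153/2160 6449/1600 2527/540
  13679/3600 8939/2000 68191/14400
  9203/2160 21697/4800 5459/1080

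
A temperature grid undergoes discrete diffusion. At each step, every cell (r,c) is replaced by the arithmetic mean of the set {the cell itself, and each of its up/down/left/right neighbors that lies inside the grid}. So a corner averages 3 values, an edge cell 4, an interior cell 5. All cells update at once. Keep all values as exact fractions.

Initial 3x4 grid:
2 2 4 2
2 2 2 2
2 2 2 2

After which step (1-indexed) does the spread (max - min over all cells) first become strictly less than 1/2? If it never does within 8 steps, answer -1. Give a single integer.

Step 1: max=8/3, min=2, spread=2/3
Step 2: max=151/60, min=2, spread=31/60
Step 3: max=1291/540, min=2, spread=211/540
  -> spread < 1/2 first at step 3
Step 4: max=124897/54000, min=1847/900, spread=14077/54000
Step 5: max=1112407/486000, min=111683/54000, spread=5363/24300
Step 6: max=32900809/14580000, min=62869/30000, spread=93859/583200
Step 7: max=1959874481/874800000, min=102536467/48600000, spread=4568723/34992000
Step 8: max=116756435629/52488000000, min=3097618889/1458000000, spread=8387449/83980800

Answer: 3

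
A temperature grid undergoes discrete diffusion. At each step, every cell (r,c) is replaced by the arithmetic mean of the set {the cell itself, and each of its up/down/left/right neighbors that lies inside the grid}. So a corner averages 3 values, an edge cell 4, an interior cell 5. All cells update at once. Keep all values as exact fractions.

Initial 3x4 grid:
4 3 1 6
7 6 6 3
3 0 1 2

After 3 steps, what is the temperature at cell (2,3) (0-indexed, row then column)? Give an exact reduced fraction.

Answer: 517/180

Derivation:
Step 1: cell (2,3) = 2
Step 2: cell (2,3) = 17/6
Step 3: cell (2,3) = 517/180
Full grid after step 3:
  4637/1080 1783/450 13699/3600 7679/2160
  1611/400 7613/2000 10057/3000 48961/14400
  7979/2160 23453/7200 7291/2400 517/180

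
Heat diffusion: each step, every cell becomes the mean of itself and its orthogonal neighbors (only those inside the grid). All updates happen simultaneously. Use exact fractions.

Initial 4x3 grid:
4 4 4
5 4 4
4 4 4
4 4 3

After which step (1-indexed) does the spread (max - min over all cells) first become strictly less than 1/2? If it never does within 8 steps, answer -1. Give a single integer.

Step 1: max=13/3, min=11/3, spread=2/3
Step 2: max=511/120, min=67/18, spread=193/360
Step 3: max=4531/1080, min=823/216, spread=52/135
  -> spread < 1/2 first at step 3
Step 4: max=134641/32400, min=500699/129600, spread=7573/25920
Step 5: max=2008871/486000, min=30323431/7776000, spread=363701/1555200
Step 6: max=239709833/58320000, min=1832548289/466560000, spread=681043/3732480
Step 7: max=3580896043/874800000, min=110506357051/27993600000, spread=163292653/1119744000
Step 8: max=428194210699/104976000000, min=6656735565809/1679616000000, spread=1554974443/13436928000

Answer: 3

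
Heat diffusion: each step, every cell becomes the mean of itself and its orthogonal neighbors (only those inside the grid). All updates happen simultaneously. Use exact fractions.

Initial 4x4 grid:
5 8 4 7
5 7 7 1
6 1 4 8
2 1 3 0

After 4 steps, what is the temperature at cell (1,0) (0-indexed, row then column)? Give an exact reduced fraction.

Answer: 357781/72000

Derivation:
Step 1: cell (1,0) = 23/4
Step 2: cell (1,0) = 417/80
Step 3: cell (1,0) = 487/96
Step 4: cell (1,0) = 357781/72000
Full grid after step 4:
  23591/4320 98869/18000 94189/18000 55613/10800
  357781/72000 293173/60000 146221/30000 166753/36000
  6409/1600 60157/15000 705019/180000 437339/108000
  203/60 47231/14400 734593/216000 44633/12960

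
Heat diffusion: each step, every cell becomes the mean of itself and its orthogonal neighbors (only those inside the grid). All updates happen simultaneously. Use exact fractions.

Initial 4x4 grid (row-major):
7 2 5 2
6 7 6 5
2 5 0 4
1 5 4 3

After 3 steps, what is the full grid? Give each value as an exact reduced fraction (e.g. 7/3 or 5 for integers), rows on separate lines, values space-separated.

Answer: 99/20 483/100 219/50 989/240
1409/300 114/25 8477/2000 9577/2400
899/225 23629/6000 5761/1500 26107/7200
7543/2160 25513/7200 24697/7200 941/270

Derivation:
After step 1:
  5 21/4 15/4 4
  11/2 26/5 23/5 17/4
  7/2 19/5 19/5 3
  8/3 15/4 3 11/3
After step 2:
  21/4 24/5 22/5 4
  24/5 487/100 108/25 317/80
  58/15 401/100 91/25 883/240
  119/36 793/240 853/240 29/9
After step 3:
  99/20 483/100 219/50 989/240
  1409/300 114/25 8477/2000 9577/2400
  899/225 23629/6000 5761/1500 26107/7200
  7543/2160 25513/7200 24697/7200 941/270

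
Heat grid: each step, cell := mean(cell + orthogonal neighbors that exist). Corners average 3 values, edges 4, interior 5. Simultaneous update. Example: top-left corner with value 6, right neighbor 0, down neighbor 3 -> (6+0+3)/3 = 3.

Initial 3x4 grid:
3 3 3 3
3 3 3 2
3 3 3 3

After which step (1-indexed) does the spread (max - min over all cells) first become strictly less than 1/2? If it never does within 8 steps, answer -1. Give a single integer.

Step 1: max=3, min=8/3, spread=1/3
  -> spread < 1/2 first at step 1
Step 2: max=3, min=653/240, spread=67/240
Step 3: max=3, min=6043/2160, spread=437/2160
Step 4: max=2991/1000, min=2434469/864000, spread=29951/172800
Step 5: max=10046/3375, min=22112179/7776000, spread=206761/1555200
Step 6: max=16034329/5400000, min=8875004429/3110400000, spread=14430763/124416000
Step 7: max=1278347273/432000000, min=534764258311/186624000000, spread=139854109/1492992000
Step 8: max=114788771023/38880000000, min=32169848109749/11197440000000, spread=7114543559/89579520000

Answer: 1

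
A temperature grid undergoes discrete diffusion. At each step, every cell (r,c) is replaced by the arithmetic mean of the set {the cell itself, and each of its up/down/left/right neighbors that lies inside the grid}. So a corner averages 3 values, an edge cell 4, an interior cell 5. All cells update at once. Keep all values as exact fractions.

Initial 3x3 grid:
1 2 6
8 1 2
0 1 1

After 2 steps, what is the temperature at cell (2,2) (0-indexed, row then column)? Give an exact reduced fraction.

Answer: 55/36

Derivation:
Step 1: cell (2,2) = 4/3
Step 2: cell (2,2) = 55/36
Full grid after step 2:
  26/9 123/40 25/9
  359/120 221/100 299/120
  25/12 473/240 55/36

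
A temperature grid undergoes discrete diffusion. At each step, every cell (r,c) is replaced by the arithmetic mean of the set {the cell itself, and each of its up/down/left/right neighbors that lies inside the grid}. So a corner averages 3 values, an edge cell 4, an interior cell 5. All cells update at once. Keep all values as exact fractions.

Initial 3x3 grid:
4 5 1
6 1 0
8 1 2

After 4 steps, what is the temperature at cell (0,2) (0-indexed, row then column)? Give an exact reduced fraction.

Step 1: cell (0,2) = 2
Step 2: cell (0,2) = 23/12
Step 3: cell (0,2) = 1597/720
Step 4: cell (0,2) = 104099/43200
Full grid after step 4:
  77437/21600 866783/288000 104099/43200
  1047283/288000 59091/20000 166727/72000
  17011/4800 52963/18000 25181/10800

Answer: 104099/43200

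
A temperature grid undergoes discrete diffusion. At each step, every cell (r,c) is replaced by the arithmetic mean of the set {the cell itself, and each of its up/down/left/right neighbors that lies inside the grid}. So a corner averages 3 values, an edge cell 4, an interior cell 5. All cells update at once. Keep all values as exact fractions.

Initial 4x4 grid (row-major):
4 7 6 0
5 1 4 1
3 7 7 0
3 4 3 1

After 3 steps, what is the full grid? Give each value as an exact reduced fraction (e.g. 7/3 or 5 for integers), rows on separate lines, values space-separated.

Answer: 4879/1080 6103/1440 26483/7200 6293/2160
6067/1440 12859/3000 21143/6000 2461/900
30239/7200 24077/6000 10447/3000 607/225
8519/2160 14197/3600 12097/3600 2911/1080

Derivation:
After step 1:
  16/3 9/2 17/4 7/3
  13/4 24/5 19/5 5/4
  9/2 22/5 21/5 9/4
  10/3 17/4 15/4 4/3
After step 2:
  157/36 1133/240 893/240 47/18
  1073/240 83/20 183/50 289/120
  929/240 443/100 92/25 271/120
  145/36 59/15 203/60 22/9
After step 3:
  4879/1080 6103/1440 26483/7200 6293/2160
  6067/1440 12859/3000 21143/6000 2461/900
  30239/7200 24077/6000 10447/3000 607/225
  8519/2160 14197/3600 12097/3600 2911/1080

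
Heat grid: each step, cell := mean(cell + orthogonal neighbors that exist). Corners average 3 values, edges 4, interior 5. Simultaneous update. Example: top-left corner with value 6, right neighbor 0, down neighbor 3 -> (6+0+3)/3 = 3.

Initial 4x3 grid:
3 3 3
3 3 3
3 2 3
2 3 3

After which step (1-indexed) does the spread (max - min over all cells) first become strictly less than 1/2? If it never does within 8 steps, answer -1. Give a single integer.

Step 1: max=3, min=5/2, spread=1/2
Step 2: max=3, min=23/9, spread=4/9
  -> spread < 1/2 first at step 2
Step 3: max=1187/400, min=19291/7200, spread=83/288
Step 4: max=21209/7200, min=174031/64800, spread=337/1296
Step 5: max=1400449/480000, min=10603979/3888000, spread=7396579/38880000
Step 6: max=37656727/12960000, min=639537961/233280000, spread=61253/373248
Step 7: max=2246521943/777600000, min=38640858599/13996800000, spread=14372291/111974400
Step 8: max=134332507837/46656000000, min=2327689427941/839808000000, spread=144473141/1343692800

Answer: 2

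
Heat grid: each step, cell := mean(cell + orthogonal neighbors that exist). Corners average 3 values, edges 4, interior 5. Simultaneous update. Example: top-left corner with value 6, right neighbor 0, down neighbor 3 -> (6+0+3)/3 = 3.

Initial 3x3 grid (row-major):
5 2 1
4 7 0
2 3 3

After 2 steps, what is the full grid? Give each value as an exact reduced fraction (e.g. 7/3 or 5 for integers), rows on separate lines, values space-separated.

Answer: 143/36 697/240 5/2
431/120 359/100 179/80
15/4 239/80 17/6

Derivation:
After step 1:
  11/3 15/4 1
  9/2 16/5 11/4
  3 15/4 2
After step 2:
  143/36 697/240 5/2
  431/120 359/100 179/80
  15/4 239/80 17/6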